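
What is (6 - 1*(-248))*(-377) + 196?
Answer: -95562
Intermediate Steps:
(6 - 1*(-248))*(-377) + 196 = (6 + 248)*(-377) + 196 = 254*(-377) + 196 = -95758 + 196 = -95562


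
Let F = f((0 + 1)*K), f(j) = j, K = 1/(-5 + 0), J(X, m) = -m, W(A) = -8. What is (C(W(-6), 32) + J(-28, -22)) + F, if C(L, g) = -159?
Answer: -686/5 ≈ -137.20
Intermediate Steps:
K = -⅕ (K = 1/(-5) = -⅕ ≈ -0.20000)
F = -⅕ (F = (0 + 1)*(-⅕) = 1*(-⅕) = -⅕ ≈ -0.20000)
(C(W(-6), 32) + J(-28, -22)) + F = (-159 - 1*(-22)) - ⅕ = (-159 + 22) - ⅕ = -137 - ⅕ = -686/5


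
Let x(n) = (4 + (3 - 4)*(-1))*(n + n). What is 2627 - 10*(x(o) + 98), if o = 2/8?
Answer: 1622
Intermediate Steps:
o = 1/4 (o = 2*(1/8) = 1/4 ≈ 0.25000)
x(n) = 10*n (x(n) = (4 - 1*(-1))*(2*n) = (4 + 1)*(2*n) = 5*(2*n) = 10*n)
2627 - 10*(x(o) + 98) = 2627 - 10*(10*(1/4) + 98) = 2627 - 10*(5/2 + 98) = 2627 - 10*201/2 = 2627 - 1*1005 = 2627 - 1005 = 1622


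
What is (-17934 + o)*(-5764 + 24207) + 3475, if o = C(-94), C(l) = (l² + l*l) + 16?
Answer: -4533503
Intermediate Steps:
C(l) = 16 + 2*l² (C(l) = (l² + l²) + 16 = 2*l² + 16 = 16 + 2*l²)
o = 17688 (o = 16 + 2*(-94)² = 16 + 2*8836 = 16 + 17672 = 17688)
(-17934 + o)*(-5764 + 24207) + 3475 = (-17934 + 17688)*(-5764 + 24207) + 3475 = -246*18443 + 3475 = -4536978 + 3475 = -4533503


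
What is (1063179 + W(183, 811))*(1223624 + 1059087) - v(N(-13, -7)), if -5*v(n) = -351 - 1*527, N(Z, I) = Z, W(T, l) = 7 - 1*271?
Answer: 12131638811947/5 ≈ 2.4263e+12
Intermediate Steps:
W(T, l) = -264 (W(T, l) = 7 - 271 = -264)
v(n) = 878/5 (v(n) = -(-351 - 1*527)/5 = -(-351 - 527)/5 = -1/5*(-878) = 878/5)
(1063179 + W(183, 811))*(1223624 + 1059087) - v(N(-13, -7)) = (1063179 - 264)*(1223624 + 1059087) - 1*878/5 = 1062915*2282711 - 878/5 = 2426327762565 - 878/5 = 12131638811947/5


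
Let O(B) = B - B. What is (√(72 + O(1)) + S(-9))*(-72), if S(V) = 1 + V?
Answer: 576 - 432*√2 ≈ -34.940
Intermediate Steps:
O(B) = 0
(√(72 + O(1)) + S(-9))*(-72) = (√(72 + 0) + (1 - 9))*(-72) = (√72 - 8)*(-72) = (6*√2 - 8)*(-72) = (-8 + 6*√2)*(-72) = 576 - 432*√2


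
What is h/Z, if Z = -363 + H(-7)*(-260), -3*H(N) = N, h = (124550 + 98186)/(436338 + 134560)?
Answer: -334104/830371141 ≈ -0.00040236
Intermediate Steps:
h = 111368/285449 (h = 222736/570898 = 222736*(1/570898) = 111368/285449 ≈ 0.39015)
H(N) = -N/3
Z = -2909/3 (Z = -363 - ⅓*(-7)*(-260) = -363 + (7/3)*(-260) = -363 - 1820/3 = -2909/3 ≈ -969.67)
h/Z = 111368/(285449*(-2909/3)) = (111368/285449)*(-3/2909) = -334104/830371141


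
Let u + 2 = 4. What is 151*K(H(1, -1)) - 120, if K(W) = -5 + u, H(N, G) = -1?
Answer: -573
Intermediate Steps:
u = 2 (u = -2 + 4 = 2)
K(W) = -3 (K(W) = -5 + 2 = -3)
151*K(H(1, -1)) - 120 = 151*(-3) - 120 = -453 - 120 = -573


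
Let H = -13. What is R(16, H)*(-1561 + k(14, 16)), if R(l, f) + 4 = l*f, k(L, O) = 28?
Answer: 324996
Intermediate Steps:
R(l, f) = -4 + f*l (R(l, f) = -4 + l*f = -4 + f*l)
R(16, H)*(-1561 + k(14, 16)) = (-4 - 13*16)*(-1561 + 28) = (-4 - 208)*(-1533) = -212*(-1533) = 324996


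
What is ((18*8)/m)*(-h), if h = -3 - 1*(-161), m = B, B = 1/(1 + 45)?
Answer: -1046592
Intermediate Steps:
B = 1/46 ≈ 0.021739
m = 1/46 ≈ 0.021739
h = 158 (h = -3 + 161 = 158)
((18*8)/m)*(-h) = ((18*8)/(1/46))*(-1*158) = (144*46)*(-158) = 6624*(-158) = -1046592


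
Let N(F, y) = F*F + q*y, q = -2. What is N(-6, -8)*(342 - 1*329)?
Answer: 676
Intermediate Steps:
N(F, y) = F² - 2*y (N(F, y) = F*F - 2*y = F² - 2*y)
N(-6, -8)*(342 - 1*329) = ((-6)² - 2*(-8))*(342 - 1*329) = (36 + 16)*(342 - 329) = 52*13 = 676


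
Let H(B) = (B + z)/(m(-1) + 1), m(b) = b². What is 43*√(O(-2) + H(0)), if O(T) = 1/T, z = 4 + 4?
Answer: 43*√14/2 ≈ 80.446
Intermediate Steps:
z = 8
O(T) = 1/T
H(B) = 4 + B/2 (H(B) = (B + 8)/((-1)² + 1) = (8 + B)/(1 + 1) = (8 + B)/2 = (8 + B)*(½) = 4 + B/2)
43*√(O(-2) + H(0)) = 43*√(1/(-2) + (4 + (½)*0)) = 43*√(-½ + (4 + 0)) = 43*√(-½ + 4) = 43*√(7/2) = 43*(√14/2) = 43*√14/2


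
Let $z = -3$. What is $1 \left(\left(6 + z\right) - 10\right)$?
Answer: $-7$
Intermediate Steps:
$1 \left(\left(6 + z\right) - 10\right) = 1 \left(\left(6 - 3\right) - 10\right) = 1 \left(3 - 10\right) = 1 \left(-7\right) = -7$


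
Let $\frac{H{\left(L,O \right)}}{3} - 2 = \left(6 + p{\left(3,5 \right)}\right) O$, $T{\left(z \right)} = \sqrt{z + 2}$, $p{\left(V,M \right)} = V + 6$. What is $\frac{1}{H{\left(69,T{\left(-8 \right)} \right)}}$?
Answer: $\frac{1}{2031} - \frac{5 i \sqrt{6}}{1354} \approx 0.00049237 - 0.0090454 i$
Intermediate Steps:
$p{\left(V,M \right)} = 6 + V$
$T{\left(z \right)} = \sqrt{2 + z}$
$H{\left(L,O \right)} = 6 + 45 O$ ($H{\left(L,O \right)} = 6 + 3 \left(6 + \left(6 + 3\right)\right) O = 6 + 3 \left(6 + 9\right) O = 6 + 3 \cdot 15 O = 6 + 45 O$)
$\frac{1}{H{\left(69,T{\left(-8 \right)} \right)}} = \frac{1}{6 + 45 \sqrt{2 - 8}} = \frac{1}{6 + 45 \sqrt{-6}} = \frac{1}{6 + 45 i \sqrt{6}}$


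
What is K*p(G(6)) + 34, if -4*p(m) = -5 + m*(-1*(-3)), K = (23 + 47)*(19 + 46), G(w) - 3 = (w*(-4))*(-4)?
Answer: -332116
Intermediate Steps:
G(w) = 3 + 16*w (G(w) = 3 + (w*(-4))*(-4) = 3 - 4*w*(-4) = 3 + 16*w)
K = 4550 (K = 70*65 = 4550)
p(m) = 5/4 - 3*m/4 (p(m) = -(-5 + m*(-1*(-3)))/4 = -(-5 + m*3)/4 = -(-5 + 3*m)/4 = 5/4 - 3*m/4)
K*p(G(6)) + 34 = 4550*(5/4 - 3*(3 + 16*6)/4) + 34 = 4550*(5/4 - 3*(3 + 96)/4) + 34 = 4550*(5/4 - ¾*99) + 34 = 4550*(5/4 - 297/4) + 34 = 4550*(-73) + 34 = -332150 + 34 = -332116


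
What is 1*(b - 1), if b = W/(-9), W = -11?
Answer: 2/9 ≈ 0.22222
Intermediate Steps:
b = 11/9 (b = -11/(-9) = -11*(-⅑) = 11/9 ≈ 1.2222)
1*(b - 1) = 1*(11/9 - 1) = 1*(2/9) = 2/9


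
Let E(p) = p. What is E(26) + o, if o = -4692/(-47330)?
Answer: 617636/23665 ≈ 26.099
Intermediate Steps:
o = 2346/23665 (o = -4692*(-1/47330) = 2346/23665 ≈ 0.099134)
E(26) + o = 26 + 2346/23665 = 617636/23665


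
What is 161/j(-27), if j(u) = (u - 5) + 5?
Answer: -161/27 ≈ -5.9630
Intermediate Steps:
j(u) = u (j(u) = (-5 + u) + 5 = u)
161/j(-27) = 161/(-27) = 161*(-1/27) = -161/27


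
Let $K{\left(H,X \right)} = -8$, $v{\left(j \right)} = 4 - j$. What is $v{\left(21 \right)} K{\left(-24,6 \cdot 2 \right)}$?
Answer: $136$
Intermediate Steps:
$v{\left(21 \right)} K{\left(-24,6 \cdot 2 \right)} = \left(4 - 21\right) \left(-8\right) = \left(-17\right) \left(-8\right) = 136$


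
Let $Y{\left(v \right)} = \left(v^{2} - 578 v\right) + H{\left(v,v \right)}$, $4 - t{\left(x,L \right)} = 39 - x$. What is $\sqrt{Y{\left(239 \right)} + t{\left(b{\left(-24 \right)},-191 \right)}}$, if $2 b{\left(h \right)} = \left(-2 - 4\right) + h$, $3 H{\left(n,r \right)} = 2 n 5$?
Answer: $\frac{i \sqrt{722469}}{3} \approx 283.33 i$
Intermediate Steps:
$H{\left(n,r \right)} = \frac{10 n}{3}$ ($H{\left(n,r \right)} = \frac{2 n 5}{3} = \frac{10 n}{3}$)
$b{\left(h \right)} = -3 + \frac{h}{2}$ ($b{\left(h \right)} = \frac{\left(-2 - 4\right) + h}{2} = \frac{-6 + h}{2} = -3 + \frac{h}{2}$)
$t{\left(x,L \right)} = -35 + x$ ($t{\left(x,L \right)} = 4 - \left(39 - x\right) = 4 + \left(-39 + x\right) = -35 + x$)
$Y{\left(v \right)} = v^{2} - \frac{1724 v}{3}$ ($Y{\left(v \right)} = \left(v^{2} - 578 v\right) + \frac{10 v}{3} = v^{2} - \frac{1724 v}{3}$)
$\sqrt{Y{\left(239 \right)} + t{\left(b{\left(-24 \right)},-191 \right)}} = \sqrt{\frac{1}{3} \cdot 239 \left(-1724 + 3 \cdot 239\right) + \left(-35 + \left(-3 + \frac{1}{2} \left(-24\right)\right)\right)} = \sqrt{\frac{1}{3} \cdot 239 \left(-1724 + 717\right) - 50} = \sqrt{\frac{1}{3} \cdot 239 \left(-1007\right) - 50} = \sqrt{- \frac{240673}{3} - 50} = \sqrt{- \frac{240823}{3}} = \frac{i \sqrt{722469}}{3}$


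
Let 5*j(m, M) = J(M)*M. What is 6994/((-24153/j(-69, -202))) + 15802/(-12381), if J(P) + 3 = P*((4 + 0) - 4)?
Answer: -18127837738/498397155 ≈ -36.372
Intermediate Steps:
J(P) = -3 (J(P) = -3 + P*((4 + 0) - 4) = -3 + P*(4 - 4) = -3 + P*0 = -3 + 0 = -3)
j(m, M) = -3*M/5 (j(m, M) = (-3*M)/5 = -3*M/5)
6994/((-24153/j(-69, -202))) + 15802/(-12381) = 6994/((-24153/((-3/5*(-202))))) + 15802/(-12381) = 6994/((-24153/606/5)) + 15802*(-1/12381) = 6994/((-24153*5/606)) - 15802/12381 = 6994/(-40255/202) - 15802/12381 = 6994*(-202/40255) - 15802/12381 = -1412788/40255 - 15802/12381 = -18127837738/498397155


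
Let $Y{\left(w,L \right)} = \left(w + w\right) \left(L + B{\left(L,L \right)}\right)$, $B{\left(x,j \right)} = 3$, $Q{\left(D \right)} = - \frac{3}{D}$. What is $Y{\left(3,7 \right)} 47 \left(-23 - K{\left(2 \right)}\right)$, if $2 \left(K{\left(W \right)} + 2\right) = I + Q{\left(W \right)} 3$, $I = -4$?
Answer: $-47235$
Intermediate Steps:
$Y{\left(w,L \right)} = 2 w \left(3 + L\right)$ ($Y{\left(w,L \right)} = \left(w + w\right) \left(L + 3\right) = 2 w \left(3 + L\right)$)
$K{\left(W \right)} = -4 - \frac{9}{2 W}$ ($K{\left(W \right)} = -2 + \frac{-4 + - \frac{3}{W} 3}{2} = -2 + \frac{-4 - \frac{9}{W}}{2} = -2 - \left(2 + \frac{9}{2 W}\right) = -4 - \frac{9}{2 W}$)
$Y{\left(3,7 \right)} 47 \left(-23 - K{\left(2 \right)}\right) = 2 \cdot 3 \left(3 + 7\right) 47 \left(-23 - \left(-4 - \frac{9}{2 \cdot 2}\right)\right) = 2 \cdot 3 \cdot 10 \cdot 47 \left(-23 - \left(-4 - \frac{9}{4}\right)\right) = 60 \cdot 47 \left(-23 - \left(-4 - \frac{9}{4}\right)\right) = 2820 \left(-23 - - \frac{25}{4}\right) = 2820 \left(-23 + \frac{25}{4}\right) = 2820 \left(- \frac{67}{4}\right) = -47235$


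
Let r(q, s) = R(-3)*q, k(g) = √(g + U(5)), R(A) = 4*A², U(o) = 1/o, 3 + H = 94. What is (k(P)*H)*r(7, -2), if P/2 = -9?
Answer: 22932*I*√445/5 ≈ 96750.0*I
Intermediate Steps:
P = -18 (P = 2*(-9) = -18)
H = 91 (H = -3 + 94 = 91)
k(g) = √(⅕ + g) (k(g) = √(g + 1/5) = √(g + ⅕) = √(⅕ + g))
r(q, s) = 36*q (r(q, s) = (4*(-3)²)*q = (4*9)*q = 36*q)
(k(P)*H)*r(7, -2) = ((√(5 + 25*(-18))/5)*91)*(36*7) = ((√(5 - 450)/5)*91)*252 = ((√(-445)/5)*91)*252 = (((I*√445)/5)*91)*252 = ((I*√445/5)*91)*252 = (91*I*√445/5)*252 = 22932*I*√445/5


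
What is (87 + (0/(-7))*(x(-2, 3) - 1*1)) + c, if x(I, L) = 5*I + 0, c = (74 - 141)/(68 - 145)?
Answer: 6766/77 ≈ 87.870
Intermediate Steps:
c = 67/77 (c = -67/(-77) = -67*(-1/77) = 67/77 ≈ 0.87013)
x(I, L) = 5*I
(87 + (0/(-7))*(x(-2, 3) - 1*1)) + c = (87 + (0/(-7))*(5*(-2) - 1*1)) + 67/77 = (87 + (0*(-⅐))*(-10 - 1)) + 67/77 = (87 + 0*(-11)) + 67/77 = (87 + 0) + 67/77 = 87 + 67/77 = 6766/77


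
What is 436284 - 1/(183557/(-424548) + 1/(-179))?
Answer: 14520153305376/33281251 ≈ 4.3629e+5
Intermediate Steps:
436284 - 1/(183557/(-424548) + 1/(-179)) = 436284 - 1/(183557*(-1/424548) - 1/179) = 436284 - 1/(-183557/424548 - 1/179) = 436284 - 1/(-33281251/75994092) = 436284 - 1*(-75994092/33281251) = 436284 + 75994092/33281251 = 14520153305376/33281251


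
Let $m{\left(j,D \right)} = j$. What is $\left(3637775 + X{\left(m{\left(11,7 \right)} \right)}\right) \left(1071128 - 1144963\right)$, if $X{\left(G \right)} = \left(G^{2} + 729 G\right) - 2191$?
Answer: $-269034361540$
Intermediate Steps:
$X{\left(G \right)} = -2191 + G^{2} + 729 G$
$\left(3637775 + X{\left(m{\left(11,7 \right)} \right)}\right) \left(1071128 - 1144963\right) = \left(3637775 + \left(-2191 + 11^{2} + 729 \cdot 11\right)\right) \left(1071128 - 1144963\right) = \left(3637775 + \left(-2191 + 121 + 8019\right)\right) \left(-73835\right) = \left(3637775 + 5949\right) \left(-73835\right) = 3643724 \left(-73835\right) = -269034361540$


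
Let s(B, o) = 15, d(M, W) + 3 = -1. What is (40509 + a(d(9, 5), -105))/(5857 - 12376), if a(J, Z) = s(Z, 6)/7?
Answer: -94526/15211 ≈ -6.2143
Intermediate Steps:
d(M, W) = -4 (d(M, W) = -3 - 1 = -4)
a(J, Z) = 15/7
(40509 + a(d(9, 5), -105))/(5857 - 12376) = (40509 + 15/7)/(5857 - 12376) = (283578/7)/(-6519) = (283578/7)*(-1/6519) = -94526/15211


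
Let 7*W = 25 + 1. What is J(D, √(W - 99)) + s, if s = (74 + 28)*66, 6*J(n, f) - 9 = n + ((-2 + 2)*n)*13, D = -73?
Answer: 20164/3 ≈ 6721.3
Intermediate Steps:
W = 26/7 (W = (25 + 1)/7 = (⅐)*26 = 26/7 ≈ 3.7143)
J(n, f) = 3/2 + n/6 (J(n, f) = 3/2 + (n + ((-2 + 2)*n)*13)/6 = 3/2 + (n + (0*n)*13)/6 = 3/2 + (n + 0*13)/6 = 3/2 + (n + 0)/6 = 3/2 + n/6)
s = 6732 (s = 102*66 = 6732)
J(D, √(W - 99)) + s = (3/2 + (⅙)*(-73)) + 6732 = (3/2 - 73/6) + 6732 = -32/3 + 6732 = 20164/3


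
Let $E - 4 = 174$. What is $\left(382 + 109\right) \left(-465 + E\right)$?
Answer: $-140917$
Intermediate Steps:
$E = 178$ ($E = 4 + 174 = 178$)
$\left(382 + 109\right) \left(-465 + E\right) = \left(382 + 109\right) \left(-465 + 178\right) = 491 \left(-287\right) = -140917$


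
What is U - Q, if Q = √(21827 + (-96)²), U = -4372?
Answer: -4372 - √31043 ≈ -4548.2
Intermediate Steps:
Q = √31043 (Q = √(21827 + 9216) = √31043 ≈ 176.19)
U - Q = -4372 - √31043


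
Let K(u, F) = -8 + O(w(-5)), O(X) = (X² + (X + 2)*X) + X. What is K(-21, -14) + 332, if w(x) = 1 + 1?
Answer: 338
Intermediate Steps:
w(x) = 2
O(X) = X + X² + X*(2 + X) (O(X) = (X² + (2 + X)*X) + X = (X² + X*(2 + X)) + X = X + X² + X*(2 + X))
K(u, F) = 6 (K(u, F) = -8 + 2*(3 + 2*2) = -8 + 2*(3 + 4) = -8 + 2*7 = -8 + 14 = 6)
K(-21, -14) + 332 = 6 + 332 = 338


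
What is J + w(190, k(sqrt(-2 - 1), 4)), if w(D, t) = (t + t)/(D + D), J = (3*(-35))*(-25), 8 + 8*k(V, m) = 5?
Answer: 3989997/1520 ≈ 2625.0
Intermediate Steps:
k(V, m) = -3/8 (k(V, m) = -1 + (1/8)*5 = -1 + 5/8 = -3/8)
J = 2625 (J = -105*(-25) = 2625)
w(D, t) = t/D (w(D, t) = (2*t)/((2*D)) = (2*t)*(1/(2*D)) = t/D)
J + w(190, k(sqrt(-2 - 1), 4)) = 2625 - 3/8/190 = 2625 - 3/8*1/190 = 2625 - 3/1520 = 3989997/1520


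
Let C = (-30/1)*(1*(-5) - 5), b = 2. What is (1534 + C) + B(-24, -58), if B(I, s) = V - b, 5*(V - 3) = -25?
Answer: 1830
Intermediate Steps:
V = -2 (V = 3 + (1/5)*(-25) = 3 - 5 = -2)
B(I, s) = -4 (B(I, s) = -2 - 1*2 = -2 - 2 = -4)
C = 300 (C = (-30*1)*(-5 - 5) = -30*(-10) = 300)
(1534 + C) + B(-24, -58) = (1534 + 300) - 4 = 1834 - 4 = 1830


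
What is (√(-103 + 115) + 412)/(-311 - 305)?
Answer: -103/154 - √3/308 ≈ -0.67445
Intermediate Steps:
(√(-103 + 115) + 412)/(-311 - 305) = (√12 + 412)/(-616) = (2*√3 + 412)*(-1/616) = (412 + 2*√3)*(-1/616) = -103/154 - √3/308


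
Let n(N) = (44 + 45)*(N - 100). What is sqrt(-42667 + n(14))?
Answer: I*sqrt(50321) ≈ 224.32*I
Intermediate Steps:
n(N) = -8900 + 89*N (n(N) = 89*(-100 + N) = -8900 + 89*N)
sqrt(-42667 + n(14)) = sqrt(-42667 + (-8900 + 89*14)) = sqrt(-42667 + (-8900 + 1246)) = sqrt(-42667 - 7654) = sqrt(-50321) = I*sqrt(50321)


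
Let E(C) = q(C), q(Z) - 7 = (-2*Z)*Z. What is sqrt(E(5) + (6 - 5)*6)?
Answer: I*sqrt(37) ≈ 6.0828*I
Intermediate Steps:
q(Z) = 7 - 2*Z**2 (q(Z) = 7 + (-2*Z)*Z = 7 - 2*Z**2)
E(C) = 7 - 2*C**2
sqrt(E(5) + (6 - 5)*6) = sqrt((7 - 2*5**2) + (6 - 5)*6) = sqrt((7 - 2*25) + 1*6) = sqrt((7 - 50) + 6) = sqrt(-43 + 6) = sqrt(-37) = I*sqrt(37)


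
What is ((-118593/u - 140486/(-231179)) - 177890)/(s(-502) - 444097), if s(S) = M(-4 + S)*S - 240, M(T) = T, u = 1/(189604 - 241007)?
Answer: -1409234377297417/43999143175 ≈ -32029.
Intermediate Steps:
u = -1/51403 (u = 1/(-51403) = -1/51403 ≈ -1.9454e-5)
s(S) = -240 + S*(-4 + S) (s(S) = (-4 + S)*S - 240 = S*(-4 + S) - 240 = -240 + S*(-4 + S))
((-118593/u - 140486/(-231179)) - 177890)/(s(-502) - 444097) = ((-118593/(-1/51403) - 140486/(-231179)) - 177890)/((-240 - 502*(-4 - 502)) - 444097) = ((-118593*(-51403) - 140486*(-1/231179)) - 177890)/((-240 - 502*(-506)) - 444097) = ((6096035979 + 140486/231179) - 177890)/((-240 + 254012) - 444097) = (1409275501729727/231179 - 177890)/(253772 - 444097) = (1409234377297417/231179)/(-190325) = (1409234377297417/231179)*(-1/190325) = -1409234377297417/43999143175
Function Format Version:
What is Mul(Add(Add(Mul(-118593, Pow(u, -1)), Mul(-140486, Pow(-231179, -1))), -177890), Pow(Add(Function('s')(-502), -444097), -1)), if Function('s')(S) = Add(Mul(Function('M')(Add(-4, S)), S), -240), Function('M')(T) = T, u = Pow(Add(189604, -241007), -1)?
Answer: Rational(-1409234377297417, 43999143175) ≈ -32029.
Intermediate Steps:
u = Rational(-1, 51403) (u = Pow(-51403, -1) = Rational(-1, 51403) ≈ -1.9454e-5)
Function('s')(S) = Add(-240, Mul(S, Add(-4, S))) (Function('s')(S) = Add(Mul(Add(-4, S), S), -240) = Add(Mul(S, Add(-4, S)), -240) = Add(-240, Mul(S, Add(-4, S))))
Mul(Add(Add(Mul(-118593, Pow(u, -1)), Mul(-140486, Pow(-231179, -1))), -177890), Pow(Add(Function('s')(-502), -444097), -1)) = Mul(Add(Add(Mul(-118593, Pow(Rational(-1, 51403), -1)), Mul(-140486, Pow(-231179, -1))), -177890), Pow(Add(Add(-240, Mul(-502, Add(-4, -502))), -444097), -1)) = Mul(Add(Add(Mul(-118593, -51403), Mul(-140486, Rational(-1, 231179))), -177890), Pow(Add(Add(-240, Mul(-502, -506)), -444097), -1)) = Mul(Add(Add(6096035979, Rational(140486, 231179)), -177890), Pow(Add(Add(-240, 254012), -444097), -1)) = Mul(Add(Rational(1409275501729727, 231179), -177890), Pow(Add(253772, -444097), -1)) = Mul(Rational(1409234377297417, 231179), Pow(-190325, -1)) = Mul(Rational(1409234377297417, 231179), Rational(-1, 190325)) = Rational(-1409234377297417, 43999143175)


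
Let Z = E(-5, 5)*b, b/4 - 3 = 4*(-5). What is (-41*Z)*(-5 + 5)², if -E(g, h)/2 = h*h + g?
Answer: 0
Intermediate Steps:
b = -68 (b = 12 + 4*(4*(-5)) = 12 + 4*(-20) = 12 - 80 = -68)
E(g, h) = -2*g - 2*h² (E(g, h) = -2*(h*h + g) = -2*(h² + g) = -2*(g + h²) = -2*g - 2*h²)
Z = 2720 (Z = (-2*(-5) - 2*5²)*(-68) = (10 - 2*25)*(-68) = (10 - 50)*(-68) = -40*(-68) = 2720)
(-41*Z)*(-5 + 5)² = (-41*2720)*(-5 + 5)² = -111520*0² = -111520*0 = 0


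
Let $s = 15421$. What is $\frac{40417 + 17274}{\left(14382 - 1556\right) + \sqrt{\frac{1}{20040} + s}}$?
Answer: $\frac{14828493110640}{3296396734199} - \frac{115382 \sqrt{1548274573410}}{3296396734199} \approx 4.4548$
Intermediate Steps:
$\frac{40417 + 17274}{\left(14382 - 1556\right) + \sqrt{\frac{1}{20040} + s}} = \frac{40417 + 17274}{\left(14382 - 1556\right) + \sqrt{\frac{1}{20040} + 15421}} = \frac{57691}{\left(14382 - 1556\right) + \sqrt{\frac{1}{20040} + 15421}} = \frac{57691}{12826 + \sqrt{\frac{309036841}{20040}}} = \frac{57691}{12826 + \frac{\sqrt{1548274573410}}{10020}}$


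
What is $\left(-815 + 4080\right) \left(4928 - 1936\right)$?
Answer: $9768880$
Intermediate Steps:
$\left(-815 + 4080\right) \left(4928 - 1936\right) = 3265 \cdot 2992 = 9768880$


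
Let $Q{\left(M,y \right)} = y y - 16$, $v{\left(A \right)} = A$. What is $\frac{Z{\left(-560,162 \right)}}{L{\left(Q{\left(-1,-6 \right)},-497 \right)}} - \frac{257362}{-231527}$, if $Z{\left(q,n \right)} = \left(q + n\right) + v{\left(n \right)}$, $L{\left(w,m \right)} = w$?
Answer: $- \frac{12373283}{1157635} \approx -10.688$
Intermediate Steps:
$Q{\left(M,y \right)} = -16 + y^{2}$ ($Q{\left(M,y \right)} = y^{2} - 16 = -16 + y^{2}$)
$Z{\left(q,n \right)} = q + 2 n$ ($Z{\left(q,n \right)} = \left(q + n\right) + n = \left(n + q\right) + n = q + 2 n$)
$\frac{Z{\left(-560,162 \right)}}{L{\left(Q{\left(-1,-6 \right)},-497 \right)}} - \frac{257362}{-231527} = \frac{-560 + 2 \cdot 162}{-16 + \left(-6\right)^{2}} - \frac{257362}{-231527} = \frac{-560 + 324}{-16 + 36} - - \frac{257362}{231527} = - \frac{236}{20} + \frac{257362}{231527} = \left(-236\right) \frac{1}{20} + \frac{257362}{231527} = - \frac{59}{5} + \frac{257362}{231527} = - \frac{12373283}{1157635}$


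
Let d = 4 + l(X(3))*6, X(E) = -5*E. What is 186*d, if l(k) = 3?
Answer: 4092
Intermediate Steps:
d = 22 (d = 4 + 3*6 = 4 + 18 = 22)
186*d = 186*22 = 4092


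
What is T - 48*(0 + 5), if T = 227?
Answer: -13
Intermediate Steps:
T - 48*(0 + 5) = 227 - 48*(0 + 5) = 227 - 48*5 = 227 - 1*240 = 227 - 240 = -13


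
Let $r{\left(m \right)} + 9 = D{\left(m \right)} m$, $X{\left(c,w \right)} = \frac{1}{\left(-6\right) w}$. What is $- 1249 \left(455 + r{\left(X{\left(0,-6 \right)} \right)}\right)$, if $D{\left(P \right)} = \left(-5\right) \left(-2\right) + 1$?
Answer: $- \frac{20067683}{36} \approx -5.5744 \cdot 10^{5}$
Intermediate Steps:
$D{\left(P \right)} = 11$ ($D{\left(P \right)} = 10 + 1 = 11$)
$X{\left(c,w \right)} = - \frac{1}{6 w}$
$r{\left(m \right)} = -9 + 11 m$
$- 1249 \left(455 + r{\left(X{\left(0,-6 \right)} \right)}\right) = - 1249 \left(455 - \left(9 - 11 \left(- \frac{1}{6 \left(-6\right)}\right)\right)\right) = - 1249 \left(455 - \left(9 - 11 \left(\left(- \frac{1}{6}\right) \left(- \frac{1}{6}\right)\right)\right)\right) = - 1249 \left(455 + \left(-9 + 11 \cdot \frac{1}{36}\right)\right) = - 1249 \left(455 + \left(-9 + \frac{11}{36}\right)\right) = - 1249 \left(455 - \frac{313}{36}\right) = \left(-1249\right) \frac{16067}{36} = - \frac{20067683}{36}$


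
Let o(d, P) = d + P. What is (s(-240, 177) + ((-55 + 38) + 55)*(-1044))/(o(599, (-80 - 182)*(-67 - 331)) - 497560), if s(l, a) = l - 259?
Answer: 40171/392685 ≈ 0.10230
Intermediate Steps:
s(l, a) = -259 + l
o(d, P) = P + d
(s(-240, 177) + ((-55 + 38) + 55)*(-1044))/(o(599, (-80 - 182)*(-67 - 331)) - 497560) = ((-259 - 240) + ((-55 + 38) + 55)*(-1044))/(((-80 - 182)*(-67 - 331) + 599) - 497560) = (-499 + (-17 + 55)*(-1044))/((-262*(-398) + 599) - 497560) = (-499 + 38*(-1044))/((104276 + 599) - 497560) = (-499 - 39672)/(104875 - 497560) = -40171/(-392685) = -40171*(-1/392685) = 40171/392685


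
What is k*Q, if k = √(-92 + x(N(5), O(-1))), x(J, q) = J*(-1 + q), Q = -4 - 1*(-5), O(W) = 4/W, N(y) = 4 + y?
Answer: I*√137 ≈ 11.705*I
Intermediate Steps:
Q = 1 (Q = -4 + 5 = 1)
k = I*√137 (k = √(-92 + (4 + 5)*(-1 + 4/(-1))) = √(-92 + 9*(-1 + 4*(-1))) = √(-92 + 9*(-1 - 4)) = √(-92 + 9*(-5)) = √(-92 - 45) = √(-137) = I*√137 ≈ 11.705*I)
k*Q = (I*√137)*1 = I*√137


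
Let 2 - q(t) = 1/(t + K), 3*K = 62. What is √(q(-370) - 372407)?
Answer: 9*I*√1262388574/524 ≈ 610.25*I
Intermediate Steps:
K = 62/3 (K = (⅓)*62 = 62/3 ≈ 20.667)
q(t) = 2 - 1/(62/3 + t) (q(t) = 2 - 1/(t + 62/3) = 2 - 1/(62/3 + t))
√(q(-370) - 372407) = √((121 + 6*(-370))/(62 + 3*(-370)) - 372407) = √((121 - 2220)/(62 - 1110) - 372407) = √(-2099/(-1048) - 372407) = √(-1/1048*(-2099) - 372407) = √(2099/1048 - 372407) = √(-390280437/1048) = 9*I*√1262388574/524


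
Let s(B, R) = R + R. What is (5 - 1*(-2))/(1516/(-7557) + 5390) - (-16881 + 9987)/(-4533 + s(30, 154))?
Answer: -280574044041/172087266650 ≈ -1.6304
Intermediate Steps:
s(B, R) = 2*R
(5 - 1*(-2))/(1516/(-7557) + 5390) - (-16881 + 9987)/(-4533 + s(30, 154)) = (5 - 1*(-2))/(1516/(-7557) + 5390) - (-16881 + 9987)/(-4533 + 2*154) = (5 + 2)/(1516*(-1/7557) + 5390) - (-6894)/(-4533 + 308) = 7/(-1516/7557 + 5390) - (-6894)/(-4225) = 7/(40730714/7557) - (-6894)*(-1)/4225 = 7*(7557/40730714) - 1*6894/4225 = 52899/40730714 - 6894/4225 = -280574044041/172087266650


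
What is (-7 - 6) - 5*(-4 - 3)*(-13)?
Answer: -468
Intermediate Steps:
(-7 - 6) - 5*(-4 - 3)*(-13) = -13 - 5*(-7)*(-13) = -13 + 35*(-13) = -13 - 455 = -468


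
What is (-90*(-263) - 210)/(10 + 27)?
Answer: 23460/37 ≈ 634.05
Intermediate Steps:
(-90*(-263) - 210)/(10 + 27) = (23670 - 210)/37 = 23460*(1/37) = 23460/37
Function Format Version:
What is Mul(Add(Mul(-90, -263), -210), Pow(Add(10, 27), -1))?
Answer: Rational(23460, 37) ≈ 634.05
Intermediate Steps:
Mul(Add(Mul(-90, -263), -210), Pow(Add(10, 27), -1)) = Mul(Add(23670, -210), Pow(37, -1)) = Mul(23460, Rational(1, 37)) = Rational(23460, 37)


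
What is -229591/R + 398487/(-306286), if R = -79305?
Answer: 38718497491/24290011230 ≈ 1.5940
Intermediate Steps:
-229591/R + 398487/(-306286) = -229591/(-79305) + 398487/(-306286) = -229591*(-1/79305) + 398487*(-1/306286) = 229591/79305 - 398487/306286 = 38718497491/24290011230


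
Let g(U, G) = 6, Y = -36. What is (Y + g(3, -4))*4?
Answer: -120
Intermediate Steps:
(Y + g(3, -4))*4 = (-36 + 6)*4 = -30*4 = -120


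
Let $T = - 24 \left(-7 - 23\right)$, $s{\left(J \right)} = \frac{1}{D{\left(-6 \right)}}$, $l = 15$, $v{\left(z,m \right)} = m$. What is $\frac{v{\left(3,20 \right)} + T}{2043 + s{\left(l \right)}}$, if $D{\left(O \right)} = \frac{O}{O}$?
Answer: $\frac{185}{511} \approx 0.36204$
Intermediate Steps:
$D{\left(O \right)} = 1$
$s{\left(J \right)} = 1$ ($s{\left(J \right)} = 1^{-1} = 1$)
$T = 720$ ($T = \left(-24\right) \left(-30\right) = 720$)
$\frac{v{\left(3,20 \right)} + T}{2043 + s{\left(l \right)}} = \frac{20 + 720}{2043 + 1} = \frac{740}{2044} = 740 \cdot \frac{1}{2044} = \frac{185}{511}$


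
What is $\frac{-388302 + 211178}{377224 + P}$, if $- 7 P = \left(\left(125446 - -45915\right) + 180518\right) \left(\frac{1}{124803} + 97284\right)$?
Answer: $\frac{51579748668}{1423983762102161} \approx 3.6222 \cdot 10^{-5}$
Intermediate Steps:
$P = - \frac{1424093612371529}{291207}$ ($P = - \frac{\left(\left(125446 - -45915\right) + 180518\right) \left(\frac{1}{124803} + 97284\right)}{7} = - \frac{\left(\left(125446 + 45915\right) + 180518\right) \left(\frac{1}{124803} + 97284\right)}{7} = - \frac{\left(171361 + 180518\right) \frac{12141335053}{124803}}{7} = - \frac{351879 \cdot \frac{12141335053}{124803}}{7} = \left(- \frac{1}{7}\right) \frac{1424093612371529}{41601} = - \frac{1424093612371529}{291207} \approx -4.8903 \cdot 10^{9}$)
$\frac{-388302 + 211178}{377224 + P} = \frac{-388302 + 211178}{377224 - \frac{1424093612371529}{291207}} = - \frac{177124}{- \frac{1423983762102161}{291207}} = \left(-177124\right) \left(- \frac{291207}{1423983762102161}\right) = \frac{51579748668}{1423983762102161}$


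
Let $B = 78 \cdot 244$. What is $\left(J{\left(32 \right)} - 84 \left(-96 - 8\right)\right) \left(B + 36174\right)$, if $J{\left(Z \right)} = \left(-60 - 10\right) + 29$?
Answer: $480016170$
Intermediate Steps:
$B = 19032$
$J{\left(Z \right)} = -41$ ($J{\left(Z \right)} = -70 + 29 = -41$)
$\left(J{\left(32 \right)} - 84 \left(-96 - 8\right)\right) \left(B + 36174\right) = \left(-41 - 84 \left(-96 - 8\right)\right) \left(19032 + 36174\right) = \left(-41 - -8736\right) 55206 = \left(-41 + 8736\right) 55206 = 8695 \cdot 55206 = 480016170$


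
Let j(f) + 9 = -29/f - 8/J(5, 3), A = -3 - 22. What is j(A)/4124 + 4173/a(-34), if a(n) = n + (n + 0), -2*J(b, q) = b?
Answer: -107561047/1752700 ≈ -61.369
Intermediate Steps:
J(b, q) = -b/2
A = -25
a(n) = 2*n (a(n) = n + n = 2*n)
j(f) = -29/5 - 29/f (j(f) = -9 + (-29/f - 8/((-½*5))) = -9 + (-29/f - 8/(-5/2)) = -9 + (-29/f - 8*(-⅖)) = -9 + (-29/f + 16/5) = -9 + (16/5 - 29/f) = -29/5 - 29/f)
j(A)/4124 + 4173/a(-34) = (-29/5 - 29/(-25))/4124 + 4173/((2*(-34))) = (-29/5 - 29*(-1/25))*(1/4124) + 4173/(-68) = (-29/5 + 29/25)*(1/4124) + 4173*(-1/68) = -116/25*1/4124 - 4173/68 = -29/25775 - 4173/68 = -107561047/1752700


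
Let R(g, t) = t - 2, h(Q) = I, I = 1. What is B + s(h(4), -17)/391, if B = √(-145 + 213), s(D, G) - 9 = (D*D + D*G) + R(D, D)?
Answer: -8/391 + 2*√17 ≈ 8.2258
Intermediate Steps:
h(Q) = 1
R(g, t) = -2 + t
s(D, G) = 7 + D + D² + D*G (s(D, G) = 9 + ((D*D + D*G) + (-2 + D)) = 9 + ((D² + D*G) + (-2 + D)) = 9 + (-2 + D + D² + D*G) = 7 + D + D² + D*G)
B = 2*√17 (B = √68 = 2*√17 ≈ 8.2462)
B + s(h(4), -17)/391 = 2*√17 + (7 + 1 + 1² + 1*(-17))/391 = 2*√17 + (7 + 1 + 1 - 17)*(1/391) = 2*√17 - 8*1/391 = 2*√17 - 8/391 = -8/391 + 2*√17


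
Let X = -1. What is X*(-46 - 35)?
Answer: 81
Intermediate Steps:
X*(-46 - 35) = -(-46 - 35) = -1*(-81) = 81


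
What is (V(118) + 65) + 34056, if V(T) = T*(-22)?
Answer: 31525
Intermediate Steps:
V(T) = -22*T
(V(118) + 65) + 34056 = (-22*118 + 65) + 34056 = (-2596 + 65) + 34056 = -2531 + 34056 = 31525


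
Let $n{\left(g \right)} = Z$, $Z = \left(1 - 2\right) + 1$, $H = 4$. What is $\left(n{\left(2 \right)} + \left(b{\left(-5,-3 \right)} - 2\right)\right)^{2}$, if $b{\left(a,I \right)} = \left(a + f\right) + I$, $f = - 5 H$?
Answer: $900$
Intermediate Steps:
$Z = 0$ ($Z = -1 + 1 = 0$)
$f = -20$ ($f = \left(-5\right) 4 = -20$)
$n{\left(g \right)} = 0$
$b{\left(a,I \right)} = -20 + I + a$ ($b{\left(a,I \right)} = \left(a - 20\right) + I = \left(-20 + a\right) + I = -20 + I + a$)
$\left(n{\left(2 \right)} + \left(b{\left(-5,-3 \right)} - 2\right)\right)^{2} = \left(0 - 30\right)^{2} = \left(-30\right)^{2} = 900$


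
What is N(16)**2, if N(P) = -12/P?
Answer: 9/16 ≈ 0.56250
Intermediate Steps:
N(16)**2 = (-12/16)**2 = (-12*1/16)**2 = (-3/4)**2 = 9/16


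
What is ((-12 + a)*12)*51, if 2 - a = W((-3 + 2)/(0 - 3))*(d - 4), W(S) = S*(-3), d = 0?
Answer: -8568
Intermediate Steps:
W(S) = -3*S
a = -2 (a = 2 - (-3*(-3 + 2)/(0 - 3))*(0 - 4) = 2 - (-(-3)/(-3))*(-4) = 2 - (-(-3)*(-1)/3)*(-4) = 2 - (-3*1/3)*(-4) = 2 - (-1)*(-4) = 2 - 1*4 = 2 - 4 = -2)
((-12 + a)*12)*51 = ((-12 - 2)*12)*51 = -14*12*51 = -168*51 = -8568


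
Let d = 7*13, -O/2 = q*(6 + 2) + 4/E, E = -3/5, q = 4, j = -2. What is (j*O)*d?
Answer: 27664/3 ≈ 9221.3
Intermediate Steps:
E = -⅗ (E = -3*⅕ = -⅗ ≈ -0.60000)
O = -152/3 (O = -2*(4*(6 + 2) + 4/(-⅗)) = -2*(4*8 + 4*(-5/3)) = -2*(32 - 20/3) = -2*76/3 = -152/3 ≈ -50.667)
d = 91
(j*O)*d = -2*(-152/3)*91 = (304/3)*91 = 27664/3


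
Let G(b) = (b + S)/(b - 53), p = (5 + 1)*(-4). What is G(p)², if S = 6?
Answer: 324/5929 ≈ 0.054647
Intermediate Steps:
p = -24 (p = 6*(-4) = -24)
G(b) = (6 + b)/(-53 + b) (G(b) = (b + 6)/(b - 53) = (6 + b)/(-53 + b))
G(p)² = ((6 - 24)/(-53 - 24))² = (-18/(-77))² = (-1/77*(-18))² = (18/77)² = 324/5929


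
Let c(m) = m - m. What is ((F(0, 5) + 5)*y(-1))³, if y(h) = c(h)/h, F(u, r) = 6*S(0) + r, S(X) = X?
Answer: 0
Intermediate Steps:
c(m) = 0
F(u, r) = r (F(u, r) = 6*0 + r = 0 + r = r)
y(h) = 0 (y(h) = 0/h = 0)
((F(0, 5) + 5)*y(-1))³ = ((5 + 5)*0)³ = (10*0)³ = 0³ = 0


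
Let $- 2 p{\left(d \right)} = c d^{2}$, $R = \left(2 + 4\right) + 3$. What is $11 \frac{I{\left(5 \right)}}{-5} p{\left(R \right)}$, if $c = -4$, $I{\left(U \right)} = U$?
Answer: $-1782$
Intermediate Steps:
$R = 9$ ($R = 6 + 3 = 9$)
$p{\left(d \right)} = 2 d^{2}$ ($p{\left(d \right)} = - \frac{\left(-4\right) d^{2}}{2} = 2 d^{2}$)
$11 \frac{I{\left(5 \right)}}{-5} p{\left(R \right)} = 11 \frac{5}{-5} \cdot 2 \cdot 9^{2} = 11 \cdot 5 \left(- \frac{1}{5}\right) 2 \cdot 81 = 11 \left(-1\right) 162 = \left(-11\right) 162 = -1782$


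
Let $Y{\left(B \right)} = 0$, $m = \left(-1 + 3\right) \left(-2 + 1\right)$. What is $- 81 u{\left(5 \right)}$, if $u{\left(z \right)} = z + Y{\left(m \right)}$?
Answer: $-405$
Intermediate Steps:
$m = -2$ ($m = 2 \left(-1\right) = -2$)
$u{\left(z \right)} = z$ ($u{\left(z \right)} = z + 0 = z$)
$- 81 u{\left(5 \right)} = \left(-81\right) 5 = -405$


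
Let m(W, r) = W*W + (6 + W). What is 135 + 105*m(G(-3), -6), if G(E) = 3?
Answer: 2025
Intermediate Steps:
m(W, r) = 6 + W + W² (m(W, r) = W² + (6 + W) = 6 + W + W²)
135 + 105*m(G(-3), -6) = 135 + 105*(6 + 3 + 3²) = 135 + 105*(6 + 3 + 9) = 135 + 105*18 = 135 + 1890 = 2025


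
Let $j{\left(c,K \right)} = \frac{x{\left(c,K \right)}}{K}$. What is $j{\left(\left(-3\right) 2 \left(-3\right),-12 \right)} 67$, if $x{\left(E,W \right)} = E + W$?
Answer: $- \frac{67}{2} \approx -33.5$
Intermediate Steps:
$j{\left(c,K \right)} = \frac{K + c}{K}$ ($j{\left(c,K \right)} = \frac{c + K}{K} = \frac{K + c}{K}$)
$j{\left(\left(-3\right) 2 \left(-3\right),-12 \right)} 67 = \frac{-12 + \left(-3\right) 2 \left(-3\right)}{-12} \cdot 67 = - \frac{-12 - -18}{12} \cdot 67 = - \frac{-12 + 18}{12} \cdot 67 = \left(- \frac{1}{12}\right) 6 \cdot 67 = \left(- \frac{1}{2}\right) 67 = - \frac{67}{2}$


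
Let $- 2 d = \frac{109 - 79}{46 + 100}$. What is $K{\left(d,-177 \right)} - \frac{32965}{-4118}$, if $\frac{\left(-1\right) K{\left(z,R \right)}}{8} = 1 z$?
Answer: $\frac{2653525}{300614} \approx 8.827$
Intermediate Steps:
$d = - \frac{15}{146}$ ($d = - \frac{\left(109 - 79\right) \frac{1}{46 + 100}}{2} = - \frac{30 \cdot \frac{1}{146}}{2} = \left(- \frac{1}{2}\right) \frac{15}{73} = - \frac{15}{146} \approx -0.10274$)
$K{\left(z,R \right)} = - 8 z$ ($K{\left(z,R \right)} = - 8 \cdot 1 z = - 8 z$)
$K{\left(d,-177 \right)} - \frac{32965}{-4118} = \left(-8\right) \left(- \frac{15}{146}\right) - \frac{32965}{-4118} = \frac{60}{73} - - \frac{32965}{4118} = \frac{60}{73} + \frac{32965}{4118} = \frac{2653525}{300614}$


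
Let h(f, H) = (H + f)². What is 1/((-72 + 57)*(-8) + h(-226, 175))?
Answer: 1/2721 ≈ 0.00036751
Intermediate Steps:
1/((-72 + 57)*(-8) + h(-226, 175)) = 1/((-72 + 57)*(-8) + (175 - 226)²) = 1/(-15*(-8) + (-51)²) = 1/(120 + 2601) = 1/2721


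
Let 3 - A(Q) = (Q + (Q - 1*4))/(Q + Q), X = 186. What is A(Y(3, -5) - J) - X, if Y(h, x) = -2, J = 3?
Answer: -922/5 ≈ -184.40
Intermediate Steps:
A(Q) = 3 - (-4 + 2*Q)/(2*Q) (A(Q) = 3 - (Q + (Q - 1*4))/(Q + Q) = 3 - (Q + (Q - 4))/(2*Q) = 3 - (Q + (-4 + Q))*1/(2*Q) = 3 - (-4 + 2*Q)*1/(2*Q) = 3 - (-4 + 2*Q)/(2*Q))
A(Y(3, -5) - J) - X = (2 + 2/(-2 - 1*3)) - 1*186 = (2 + 2/(-2 - 3)) - 186 = (2 + 2/(-5)) - 186 = (2 + 2*(-⅕)) - 186 = (2 - ⅖) - 186 = 8/5 - 186 = -922/5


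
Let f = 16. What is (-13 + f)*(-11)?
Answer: -33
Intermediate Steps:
(-13 + f)*(-11) = (-13 + 16)*(-11) = 3*(-11) = -33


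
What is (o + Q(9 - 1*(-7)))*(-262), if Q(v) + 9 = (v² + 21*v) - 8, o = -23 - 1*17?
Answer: -140170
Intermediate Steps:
o = -40 (o = -23 - 17 = -40)
Q(v) = -17 + v² + 21*v (Q(v) = -9 + ((v² + 21*v) - 8) = -9 + (-8 + v² + 21*v) = -17 + v² + 21*v)
(o + Q(9 - 1*(-7)))*(-262) = (-40 + (-17 + (9 - 1*(-7))² + 21*(9 - 1*(-7))))*(-262) = (-40 + (-17 + (9 + 7)² + 21*(9 + 7)))*(-262) = (-40 + (-17 + 16² + 21*16))*(-262) = (-40 + (-17 + 256 + 336))*(-262) = (-40 + 575)*(-262) = 535*(-262) = -140170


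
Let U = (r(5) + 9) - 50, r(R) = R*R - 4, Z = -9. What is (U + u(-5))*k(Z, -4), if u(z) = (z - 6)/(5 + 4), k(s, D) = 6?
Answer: -382/3 ≈ -127.33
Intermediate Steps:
r(R) = -4 + R² (r(R) = R² - 4 = -4 + R²)
u(z) = -⅔ + z/9 (u(z) = (-6 + z)/9 = (-6 + z)*(⅑) = -⅔ + z/9)
U = -20 (U = ((-4 + 5²) + 9) - 50 = ((-4 + 25) + 9) - 50 = (21 + 9) - 50 = 30 - 50 = -20)
(U + u(-5))*k(Z, -4) = (-20 + (-⅔ + (⅑)*(-5)))*6 = (-20 + (-⅔ - 5/9))*6 = (-20 - 11/9)*6 = -191/9*6 = -382/3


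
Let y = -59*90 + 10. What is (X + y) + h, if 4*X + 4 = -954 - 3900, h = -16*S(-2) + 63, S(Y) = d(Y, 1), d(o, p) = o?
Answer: -12839/2 ≈ -6419.5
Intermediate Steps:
S(Y) = Y
h = 95 (h = -16*(-2) + 63 = 32 + 63 = 95)
X = -2429/2 (X = -1 + (-954 - 3900)/4 = -1 + (¼)*(-4854) = -1 - 2427/2 = -2429/2 ≈ -1214.5)
y = -5300 (y = -5310 + 10 = -5300)
(X + y) + h = (-2429/2 - 5300) + 95 = -13029/2 + 95 = -12839/2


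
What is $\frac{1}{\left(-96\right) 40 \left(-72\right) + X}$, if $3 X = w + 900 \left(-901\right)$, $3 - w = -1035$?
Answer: $\frac{1}{6526} \approx 0.00015323$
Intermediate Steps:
$w = 1038$ ($w = 3 - -1035 = 3 + 1035 = 1038$)
$X = -269954$ ($X = \frac{1038 + 900 \left(-901\right)}{3} = \frac{1038 - 810900}{3} = \frac{1}{3} \left(-809862\right) = -269954$)
$\frac{1}{\left(-96\right) 40 \left(-72\right) + X} = \frac{1}{\left(-96\right) 40 \left(-72\right) - 269954} = \frac{1}{\left(-3840\right) \left(-72\right) - 269954} = \frac{1}{276480 - 269954} = \frac{1}{6526}$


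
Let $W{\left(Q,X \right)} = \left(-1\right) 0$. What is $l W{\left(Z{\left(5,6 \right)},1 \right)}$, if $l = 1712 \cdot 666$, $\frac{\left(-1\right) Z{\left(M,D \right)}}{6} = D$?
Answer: $0$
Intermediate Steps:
$Z{\left(M,D \right)} = - 6 D$
$W{\left(Q,X \right)} = 0$
$l = 1140192$
$l W{\left(Z{\left(5,6 \right)},1 \right)} = 1140192 \cdot 0 = 0$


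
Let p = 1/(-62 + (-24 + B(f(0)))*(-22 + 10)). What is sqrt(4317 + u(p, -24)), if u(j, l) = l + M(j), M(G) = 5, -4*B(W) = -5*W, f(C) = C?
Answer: sqrt(4298) ≈ 65.559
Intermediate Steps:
B(W) = 5*W/4 (B(W) = -(-5)*W/4 = 5*W/4)
p = 1/226 (p = 1/(-62 + (-24 + (5/4)*0)*(-22 + 10)) = 1/(-62 + (-24 + 0)*(-12)) = 1/(-62 - 24*(-12)) = 1/(-62 + 288) = 1/226 ≈ 0.0044248)
u(j, l) = 5 + l (u(j, l) = l + 5 = 5 + l)
sqrt(4317 + u(p, -24)) = sqrt(4317 + (5 - 24)) = sqrt(4317 - 19) = sqrt(4298)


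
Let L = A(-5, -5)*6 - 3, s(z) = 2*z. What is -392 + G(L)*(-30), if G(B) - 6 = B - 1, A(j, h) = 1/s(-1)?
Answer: -362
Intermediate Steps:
A(j, h) = -1/2 (A(j, h) = 1/(2*(-1)) = 1/(-2) = -1/2)
L = -6 (L = -1/2*6 - 3 = -3 - 3 = -6)
G(B) = 5 + B (G(B) = 6 + (B - 1) = 6 + (-1 + B) = 5 + B)
-392 + G(L)*(-30) = -392 + (5 - 6)*(-30) = -392 - 1*(-30) = -392 + 30 = -362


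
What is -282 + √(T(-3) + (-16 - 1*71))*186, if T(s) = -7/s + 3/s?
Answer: -282 + 62*I*√771 ≈ -282.0 + 1721.5*I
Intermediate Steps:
T(s) = -4/s
-282 + √(T(-3) + (-16 - 1*71))*186 = -282 + √(-4/(-3) + (-16 - 1*71))*186 = -282 + √(-4*(-⅓) + (-16 - 71))*186 = -282 + √(4/3 - 87)*186 = -282 + √(-257/3)*186 = -282 + (I*√771/3)*186 = -282 + 62*I*√771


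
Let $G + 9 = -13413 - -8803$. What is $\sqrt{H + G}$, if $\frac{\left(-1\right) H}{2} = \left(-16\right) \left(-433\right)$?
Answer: $5 i \sqrt{739} \approx 135.92 i$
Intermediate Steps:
$H = -13856$ ($H = - 2 \left(\left(-16\right) \left(-433\right)\right) = \left(-2\right) 6928 = -13856$)
$G = -4619$ ($G = -9 - 4610 = -4619$)
$\sqrt{H + G} = \sqrt{-13856 - 4619} = \sqrt{-18475} = 5 i \sqrt{739}$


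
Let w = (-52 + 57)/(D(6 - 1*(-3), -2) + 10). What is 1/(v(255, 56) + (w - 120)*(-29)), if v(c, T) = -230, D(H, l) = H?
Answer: 19/61605 ≈ 0.00030842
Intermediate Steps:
w = 5/19 (w = (-52 + 57)/((6 - 1*(-3)) + 10) = 5/((6 + 3) + 10) = 5/(9 + 10) = 5/19 ≈ 0.26316)
1/(v(255, 56) + (w - 120)*(-29)) = 1/(-230 + (5/19 - 120)*(-29)) = 1/(-230 - 2275/19*(-29)) = 1/(-230 + 65975/19) = 1/(61605/19) = 19/61605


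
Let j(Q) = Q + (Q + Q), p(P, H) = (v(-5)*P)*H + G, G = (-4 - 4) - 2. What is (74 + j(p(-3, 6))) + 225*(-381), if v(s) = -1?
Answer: -85627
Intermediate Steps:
G = -10 (G = -8 - 2 = -10)
p(P, H) = -10 - H*P (p(P, H) = (-P)*H - 10 = -H*P - 10 = -10 - H*P)
j(Q) = 3*Q (j(Q) = Q + 2*Q = 3*Q)
(74 + j(p(-3, 6))) + 225*(-381) = (74 + 3*(-10 - 1*6*(-3))) + 225*(-381) = (74 + 3*(-10 + 18)) - 85725 = (74 + 3*8) - 85725 = (74 + 24) - 85725 = 98 - 85725 = -85627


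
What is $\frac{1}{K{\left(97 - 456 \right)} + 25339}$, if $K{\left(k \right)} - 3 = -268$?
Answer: $\frac{1}{25074} \approx 3.9882 \cdot 10^{-5}$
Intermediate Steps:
$K{\left(k \right)} = -265$ ($K{\left(k \right)} = 3 - 268 = -265$)
$\frac{1}{K{\left(97 - 456 \right)} + 25339} = \frac{1}{-265 + 25339} = \frac{1}{25074}$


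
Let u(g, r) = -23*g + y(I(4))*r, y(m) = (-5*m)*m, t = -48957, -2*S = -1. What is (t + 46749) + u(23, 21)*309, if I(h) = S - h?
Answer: -2252481/4 ≈ -5.6312e+5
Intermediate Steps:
S = ½ (S = -½*(-1) = ½ ≈ 0.50000)
I(h) = ½ - h
y(m) = -5*m²
u(g, r) = -23*g - 245*r/4 (u(g, r) = -23*g + (-5*(½ - 1*4)²)*r = -23*g + (-5*(½ - 4)²)*r = -23*g + (-5*(-7/2)²)*r = -23*g + (-5*49/4)*r = -23*g - 245*r/4)
(t + 46749) + u(23, 21)*309 = (-48957 + 46749) + (-23*23 - 245/4*21)*309 = -2208 + (-529 - 5145/4)*309 = -2208 - 7261/4*309 = -2208 - 2243649/4 = -2252481/4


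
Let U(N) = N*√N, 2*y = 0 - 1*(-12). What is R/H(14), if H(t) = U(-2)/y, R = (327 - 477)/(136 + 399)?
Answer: -45*I*√2/107 ≈ -0.59476*I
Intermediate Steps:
y = 6 (y = (0 - 1*(-12))/2 = (0 + 12)/2 = (½)*12 = 6)
U(N) = N^(3/2)
R = -30/107 (R = -150/535 = -150*1/535 = -30/107 ≈ -0.28037)
H(t) = -I*√2/3 (H(t) = (-2)^(3/2)/6 = -2*I*√2*(⅙) = -I*√2/3)
R/H(14) = -30*3*I*√2/2/107 = -45*I*√2/107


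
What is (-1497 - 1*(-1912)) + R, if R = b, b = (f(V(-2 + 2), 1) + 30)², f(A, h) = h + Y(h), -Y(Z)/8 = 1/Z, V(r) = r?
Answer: 944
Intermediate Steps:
Y(Z) = -8/Z
f(A, h) = h - 8/h
b = 529 (b = ((1 - 8/1) + 30)² = ((1 - 8*1) + 30)² = ((1 - 8) + 30)² = (-7 + 30)² = 23² = 529)
R = 529
(-1497 - 1*(-1912)) + R = (-1497 - 1*(-1912)) + 529 = (-1497 + 1912) + 529 = 415 + 529 = 944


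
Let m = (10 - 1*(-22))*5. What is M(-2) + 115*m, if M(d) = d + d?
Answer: 18396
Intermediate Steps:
m = 160 (m = (10 + 22)*5 = 32*5 = 160)
M(d) = 2*d
M(-2) + 115*m = 2*(-2) + 115*160 = -4 + 18400 = 18396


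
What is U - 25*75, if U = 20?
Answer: -1855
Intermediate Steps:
U - 25*75 = 20 - 25*75 = 20 - 1875 = -1855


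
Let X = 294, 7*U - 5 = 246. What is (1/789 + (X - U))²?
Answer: 2032706032900/30503529 ≈ 66638.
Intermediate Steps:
U = 251/7 (U = 5/7 + (⅐)*246 = 5/7 + 246/7 = 251/7 ≈ 35.857)
(1/789 + (X - U))² = (1/789 + (294 - 1*251/7))² = (1/789 + (294 - 251/7))² = (1/789 + 1807/7)² = (1425730/5523)² = 2032706032900/30503529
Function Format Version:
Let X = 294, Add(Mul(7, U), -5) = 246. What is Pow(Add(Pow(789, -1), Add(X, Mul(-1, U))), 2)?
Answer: Rational(2032706032900, 30503529) ≈ 66638.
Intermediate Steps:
U = Rational(251, 7) (U = Add(Rational(5, 7), Mul(Rational(1, 7), 246)) = Add(Rational(5, 7), Rational(246, 7)) = Rational(251, 7) ≈ 35.857)
Pow(Add(Pow(789, -1), Add(X, Mul(-1, U))), 2) = Pow(Add(Pow(789, -1), Add(294, Mul(-1, Rational(251, 7)))), 2) = Pow(Add(Rational(1, 789), Add(294, Rational(-251, 7))), 2) = Pow(Add(Rational(1, 789), Rational(1807, 7)), 2) = Pow(Rational(1425730, 5523), 2) = Rational(2032706032900, 30503529)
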